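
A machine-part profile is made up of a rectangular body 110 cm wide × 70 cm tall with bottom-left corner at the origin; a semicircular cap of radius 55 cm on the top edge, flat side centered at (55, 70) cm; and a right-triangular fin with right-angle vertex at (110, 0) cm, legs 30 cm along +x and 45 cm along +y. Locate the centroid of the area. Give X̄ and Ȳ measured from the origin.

X̄ = 58.34 cm, Ȳ = 55.09 cm

rectangular body: A = 110 × 70 = 7700.00, centroid at (55.00, 35.00).
semicircular top: A = ½π·55² = 4751.66, centroid at (55.00, 93.34).
triangular fin: A = ½·30·45 = 675.00, centroid at (120.00, 15.00).
ΣA = 13126.66 cm²
ΣAX̄ = (7700.00)(55.00) + (4751.66)(55.00) + (675.00)(120.00) = 765841.24 cm³
ΣAȲ = (7700.00)(35.00) + (4751.66)(93.34) + (675.00)(15.00) = 723157.79 cm³
X̄ = 765841.24 / 13126.66 = 58.34 cm
Ȳ = 723157.79 / 13126.66 = 55.09 cm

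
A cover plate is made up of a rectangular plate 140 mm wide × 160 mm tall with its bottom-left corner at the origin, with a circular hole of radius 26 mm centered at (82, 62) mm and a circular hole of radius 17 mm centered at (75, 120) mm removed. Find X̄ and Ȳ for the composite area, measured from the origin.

plate: A = 140 × 160 = 22400.00, centroid at (70.00, 80.00).
hole 1: A = −π·26² = -2123.72, centroid at (82.00, 62.00).
hole 2: A = −π·17² = -907.92, centroid at (75.00, 120.00).
ΣA = 19368.36 mm², ΣAX̄ = 1325761.22 mm³, ΣAȲ = 1551379.14 mm³.
X̄ = 1325761.22/19368.36 = 68.45 mm; Ȳ = 1551379.14/19368.36 = 80.10 mm.

X̄ = 68.45 mm, Ȳ = 80.10 mm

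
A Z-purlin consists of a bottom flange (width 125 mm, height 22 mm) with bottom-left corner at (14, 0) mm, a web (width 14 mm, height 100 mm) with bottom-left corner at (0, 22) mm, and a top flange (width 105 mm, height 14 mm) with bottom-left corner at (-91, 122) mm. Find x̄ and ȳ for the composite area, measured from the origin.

x̄ = 29.11 mm, ȳ = 57.06 mm

Part | A | x̄ᵢ | ȳᵢ | A·x̄ᵢ | A·ȳᵢ
bottom flange | 2750.00 | 76.50 | 11.00 | 210375.00 | 30250.00
web | 1400.00 | 7.00 | 72.00 | 9800.00 | 100800.00
top flange | 1470.00 | -38.50 | 129.00 | -56595.00 | 189630.00
Σ | 5620.00 |  |  | 163580.00 | 320680.00
x̄ = 163580.00 / 5620.00 = 29.11 mm
ȳ = 320680.00 / 5620.00 = 57.06 mm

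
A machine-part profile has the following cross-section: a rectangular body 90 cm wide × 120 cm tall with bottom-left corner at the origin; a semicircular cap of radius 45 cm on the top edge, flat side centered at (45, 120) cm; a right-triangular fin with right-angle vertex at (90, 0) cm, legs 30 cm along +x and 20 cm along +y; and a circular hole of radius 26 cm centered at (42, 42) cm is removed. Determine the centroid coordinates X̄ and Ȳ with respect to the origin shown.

X̄ = 46.88 cm, Ȳ = 82.52 cm

Part | A | x̄ᵢ | ȳᵢ | A·x̄ᵢ | A·ȳᵢ
rectangular body | 10800.00 | 45.00 | 60.00 | 486000.00 | 648000.00
semicircular top | 3180.86 | 45.00 | 139.10 | 143138.82 | 442453.51
triangular fin | 300.00 | 100.00 | 6.67 | 30000.00 | 2000.00
hole | -2123.72 | 42.00 | 42.00 | -89196.10 | -89196.10
Σ | 12157.15 |  |  | 569942.72 | 1003257.41
X̄ = 569942.72 / 12157.15 = 46.88 cm
Ȳ = 1003257.41 / 12157.15 = 82.52 cm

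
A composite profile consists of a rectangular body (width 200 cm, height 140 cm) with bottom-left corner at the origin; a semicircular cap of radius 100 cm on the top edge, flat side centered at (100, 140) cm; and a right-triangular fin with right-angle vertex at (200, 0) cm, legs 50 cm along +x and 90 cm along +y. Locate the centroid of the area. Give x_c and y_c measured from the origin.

rectangular body: A = 200 × 140 = 28000.00, centroid at (100.00, 70.00).
semicircular top: A = ½π·100² = 15707.96, centroid at (100.00, 182.44).
triangular fin: A = ½·50·90 = 2250.00, centroid at (216.67, 30.00).
ΣA = 45957.96 cm², ΣAx_c = 4858296.33 cm³, ΣAy_c = 4893281.52 cm³.
x_c = 4858296.33/45957.96 = 105.71 cm; y_c = 4893281.52/45957.96 = 106.47 cm.

x_c = 105.71 cm, y_c = 106.47 cm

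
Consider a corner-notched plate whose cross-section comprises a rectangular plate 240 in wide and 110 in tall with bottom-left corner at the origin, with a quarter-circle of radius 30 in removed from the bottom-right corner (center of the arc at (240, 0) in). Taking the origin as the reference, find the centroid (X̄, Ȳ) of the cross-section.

X̄ = 117.05 in, Ȳ = 56.16 in

plate: A = 240 × 110 = 26400.00, centroid at (120.00, 55.00).
removed quarter-circle: A = −¼π·30² = -706.86, centroid at (227.27, 12.73).
ΣA = 25693.14 in²
ΣAX̄ = (26400.00)(120.00) + (-706.86)(227.27) = 3007354.00 in³
ΣAȲ = (26400.00)(55.00) + (-706.86)(12.73) = 1443000.00 in³
X̄ = 3007354.00 / 25693.14 = 117.05 in
Ȳ = 1443000.00 / 25693.14 = 56.16 in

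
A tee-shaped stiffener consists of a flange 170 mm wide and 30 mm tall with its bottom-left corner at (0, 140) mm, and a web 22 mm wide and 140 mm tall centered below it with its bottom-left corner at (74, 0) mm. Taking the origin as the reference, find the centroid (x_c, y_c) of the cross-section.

x_c = 85.00 mm, y_c = 123.00 mm

web: A = 22 × 140 = 3080.00, centroid at (85.00, 70.00).
flange: A = 170 × 30 = 5100.00, centroid at (85.00, 155.00).
ΣA = 8180.00 mm²
ΣAx_c = (3080.00)(85.00) + (5100.00)(85.00) = 695300.00 mm³
ΣAy_c = (3080.00)(70.00) + (5100.00)(155.00) = 1006100.00 mm³
x_c = 695300.00 / 8180.00 = 85.00 mm
y_c = 1006100.00 / 8180.00 = 123.00 mm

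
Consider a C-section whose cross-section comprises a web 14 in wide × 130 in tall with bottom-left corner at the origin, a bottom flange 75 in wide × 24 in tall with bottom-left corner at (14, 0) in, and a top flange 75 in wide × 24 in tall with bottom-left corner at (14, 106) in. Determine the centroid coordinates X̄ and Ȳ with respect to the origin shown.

X̄ = 36.56 in, Ȳ = 65.00 in

Part | A | x̄ᵢ | ȳᵢ | A·x̄ᵢ | A·ȳᵢ
web | 1820.00 | 7.00 | 65.00 | 12740.00 | 118300.00
bottom flange | 1800.00 | 51.50 | 12.00 | 92700.00 | 21600.00
top flange | 1800.00 | 51.50 | 118.00 | 92700.00 | 212400.00
Σ | 5420.00 |  |  | 198140.00 | 352300.00
X̄ = 198140.00 / 5420.00 = 36.56 in
Ȳ = 352300.00 / 5420.00 = 65.00 in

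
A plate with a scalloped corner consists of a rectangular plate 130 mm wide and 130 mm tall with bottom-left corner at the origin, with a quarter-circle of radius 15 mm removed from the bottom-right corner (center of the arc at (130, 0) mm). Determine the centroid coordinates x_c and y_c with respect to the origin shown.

plate: A = 130 × 130 = 16900.00, centroid at (65.00, 65.00).
removed quarter-circle: A = −¼π·15² = -176.71, centroid at (123.63, 6.37).
ΣA = 16723.29 mm², ΣAx_c = 1076652.10 mm³, ΣAy_c = 1097375.00 mm³.
x_c = 1076652.10/16723.29 = 64.38 mm; y_c = 1097375.00/16723.29 = 65.62 mm.

x_c = 64.38 mm, y_c = 65.62 mm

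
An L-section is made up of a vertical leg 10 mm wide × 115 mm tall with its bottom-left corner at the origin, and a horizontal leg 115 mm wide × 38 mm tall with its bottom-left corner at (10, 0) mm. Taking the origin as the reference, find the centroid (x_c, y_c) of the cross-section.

x_c = 54.48 mm, y_c = 27.02 mm

Part | A | x̄ᵢ | ȳᵢ | A·x̄ᵢ | A·ȳᵢ
vertical leg | 1150.00 | 5.00 | 57.50 | 5750.00 | 66125.00
horizontal leg | 4370.00 | 67.50 | 19.00 | 294975.00 | 83030.00
Σ | 5520.00 |  |  | 300725.00 | 149155.00
x_c = 300725.00 / 5520.00 = 54.48 mm
y_c = 149155.00 / 5520.00 = 27.02 mm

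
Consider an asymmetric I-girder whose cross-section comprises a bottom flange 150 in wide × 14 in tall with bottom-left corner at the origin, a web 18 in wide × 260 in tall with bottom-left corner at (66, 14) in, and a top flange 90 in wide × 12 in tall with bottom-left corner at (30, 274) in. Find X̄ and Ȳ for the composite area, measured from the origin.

Part | A | x̄ᵢ | ȳᵢ | A·x̄ᵢ | A·ȳᵢ
bottom flange | 2100.00 | 75.00 | 7.00 | 157500.00 | 14700.00
web | 4680.00 | 75.00 | 144.00 | 351000.00 | 673920.00
top flange | 1080.00 | 75.00 | 280.00 | 81000.00 | 302400.00
Σ | 7860.00 |  |  | 589500.00 | 991020.00
X̄ = 589500.00 / 7860.00 = 75.00 in
Ȳ = 991020.00 / 7860.00 = 126.08 in

X̄ = 75.00 in, Ȳ = 126.08 in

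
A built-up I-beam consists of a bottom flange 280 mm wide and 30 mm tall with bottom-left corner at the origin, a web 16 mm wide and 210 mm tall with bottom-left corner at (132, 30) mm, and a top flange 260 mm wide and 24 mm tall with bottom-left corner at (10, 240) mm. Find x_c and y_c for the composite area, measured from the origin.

bottom flange: A = 280 × 30 = 8400.00, centroid at (140.00, 15.00).
web: A = 16 × 210 = 3360.00, centroid at (140.00, 135.00).
top flange: A = 260 × 24 = 6240.00, centroid at (140.00, 252.00).
ΣA = 18000.00 mm², ΣAx_c = 2520000.00 mm³, ΣAy_c = 2152080.00 mm³.
x_c = 2520000.00/18000.00 = 140.00 mm; y_c = 2152080.00/18000.00 = 119.56 mm.

x_c = 140.00 mm, y_c = 119.56 mm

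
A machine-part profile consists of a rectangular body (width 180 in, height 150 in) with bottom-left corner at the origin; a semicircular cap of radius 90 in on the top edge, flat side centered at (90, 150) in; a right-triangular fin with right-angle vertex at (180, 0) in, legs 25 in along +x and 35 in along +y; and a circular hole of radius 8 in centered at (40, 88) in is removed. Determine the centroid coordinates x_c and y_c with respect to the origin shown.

x_c = 91.33 in, y_c = 110.28 in

rectangular body: A = 180 × 150 = 27000.00, centroid at (90.00, 75.00).
semicircular top: A = ½π·90² = 12723.45, centroid at (90.00, 188.20).
triangular fin: A = ½·25·35 = 437.50, centroid at (188.33, 11.67).
hole: A = −π·8² = -201.06, centroid at (40.00, 88.00).
ΣA = 39959.89 in²
ΣAx_c = (27000.00)(90.00) + (12723.45)(90.00) + (437.50)(188.33) + (-201.06)(40.00) = 3649463.88 in³
ΣAy_c = (27000.00)(75.00) + (12723.45)(188.20) + (437.50)(11.67) + (-201.06)(88.00) = 4406928.25 in³
x_c = 3649463.88 / 39959.89 = 91.33 in
y_c = 4406928.25 / 39959.89 = 110.28 in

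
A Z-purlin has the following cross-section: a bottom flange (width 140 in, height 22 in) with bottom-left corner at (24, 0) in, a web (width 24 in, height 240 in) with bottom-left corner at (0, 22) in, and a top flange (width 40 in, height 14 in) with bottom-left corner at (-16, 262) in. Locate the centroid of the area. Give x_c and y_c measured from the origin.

bottom flange: A = 140 × 22 = 3080.00, centroid at (94.00, 11.00).
web: A = 24 × 240 = 5760.00, centroid at (12.00, 142.00).
top flange: A = 40 × 14 = 560.00, centroid at (4.00, 269.00).
ΣA = 9400.00 in², ΣAx_c = 360880.00 in³, ΣAy_c = 1002440.00 in³.
x_c = 360880.00/9400.00 = 38.39 in; y_c = 1002440.00/9400.00 = 106.64 in.

x_c = 38.39 in, y_c = 106.64 in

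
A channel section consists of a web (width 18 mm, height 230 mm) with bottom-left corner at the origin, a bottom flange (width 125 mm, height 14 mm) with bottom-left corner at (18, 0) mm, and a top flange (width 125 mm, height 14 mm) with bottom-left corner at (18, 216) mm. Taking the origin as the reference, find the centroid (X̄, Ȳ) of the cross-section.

web: A = 18 × 230 = 4140.00, centroid at (9.00, 115.00).
bottom flange: A = 125 × 14 = 1750.00, centroid at (80.50, 7.00).
top flange: A = 125 × 14 = 1750.00, centroid at (80.50, 223.00).
ΣA = 7640.00 mm², ΣAX̄ = 319010.00 mm³, ΣAȲ = 878600.00 mm³.
X̄ = 319010.00/7640.00 = 41.76 mm; Ȳ = 878600.00/7640.00 = 115.00 mm.

X̄ = 41.76 mm, Ȳ = 115.00 mm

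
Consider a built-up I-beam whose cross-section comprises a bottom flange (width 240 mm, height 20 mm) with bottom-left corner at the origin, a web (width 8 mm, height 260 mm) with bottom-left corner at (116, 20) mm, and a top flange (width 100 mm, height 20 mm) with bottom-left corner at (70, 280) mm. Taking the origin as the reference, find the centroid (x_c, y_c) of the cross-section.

x_c = 120.00 mm, y_c = 105.86 mm

Part | A | x̄ᵢ | ȳᵢ | A·x̄ᵢ | A·ȳᵢ
bottom flange | 4800.00 | 120.00 | 10.00 | 576000.00 | 48000.00
web | 2080.00 | 120.00 | 150.00 | 249600.00 | 312000.00
top flange | 2000.00 | 120.00 | 290.00 | 240000.00 | 580000.00
Σ | 8880.00 |  |  | 1065600.00 | 940000.00
x_c = 1065600.00 / 8880.00 = 120.00 mm
y_c = 940000.00 / 8880.00 = 105.86 mm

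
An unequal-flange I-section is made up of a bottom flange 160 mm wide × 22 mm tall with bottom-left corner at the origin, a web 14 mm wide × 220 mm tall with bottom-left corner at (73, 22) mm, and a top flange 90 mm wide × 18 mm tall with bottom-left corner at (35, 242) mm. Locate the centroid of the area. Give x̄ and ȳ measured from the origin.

x̄ = 80.00 mm, ȳ = 103.64 mm

bottom flange: A = 160 × 22 = 3520.00, centroid at (80.00, 11.00).
web: A = 14 × 220 = 3080.00, centroid at (80.00, 132.00).
top flange: A = 90 × 18 = 1620.00, centroid at (80.00, 251.00).
ΣA = 8220.00 mm²
ΣAx̄ = (3520.00)(80.00) + (3080.00)(80.00) + (1620.00)(80.00) = 657600.00 mm³
ΣAȳ = (3520.00)(11.00) + (3080.00)(132.00) + (1620.00)(251.00) = 851900.00 mm³
x̄ = 657600.00 / 8220.00 = 80.00 mm
ȳ = 851900.00 / 8220.00 = 103.64 mm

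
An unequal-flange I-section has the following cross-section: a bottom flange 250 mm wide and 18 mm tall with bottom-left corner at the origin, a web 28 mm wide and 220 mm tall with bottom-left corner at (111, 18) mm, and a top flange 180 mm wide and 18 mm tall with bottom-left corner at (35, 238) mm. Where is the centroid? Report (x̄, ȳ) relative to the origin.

x̄ = 125.00 mm, ȳ = 117.21 mm

bottom flange: A = 250 × 18 = 4500.00, centroid at (125.00, 9.00).
web: A = 28 × 220 = 6160.00, centroid at (125.00, 128.00).
top flange: A = 180 × 18 = 3240.00, centroid at (125.00, 247.00).
ΣA = 13900.00 mm²
ΣAx̄ = (4500.00)(125.00) + (6160.00)(125.00) + (3240.00)(125.00) = 1737500.00 mm³
ΣAȳ = (4500.00)(9.00) + (6160.00)(128.00) + (3240.00)(247.00) = 1629260.00 mm³
x̄ = 1737500.00 / 13900.00 = 125.00 mm
ȳ = 1629260.00 / 13900.00 = 117.21 mm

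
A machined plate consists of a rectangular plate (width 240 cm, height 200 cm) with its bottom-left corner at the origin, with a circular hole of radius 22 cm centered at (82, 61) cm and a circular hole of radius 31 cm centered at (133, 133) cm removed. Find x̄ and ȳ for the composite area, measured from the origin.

plate: A = 240 × 200 = 48000.00, centroid at (120.00, 100.00).
hole 1: A = −π·22² = -1520.53, centroid at (82.00, 61.00).
hole 2: A = −π·31² = -3019.07, centroid at (133.00, 133.00).
ΣA = 43460.40 cm², ΣAx̄ = 5233780.09 cm³, ΣAȳ = 4305711.24 cm³.
x̄ = 5233780.09/43460.40 = 120.43 cm; ȳ = 4305711.24/43460.40 = 99.07 cm.

x̄ = 120.43 cm, ȳ = 99.07 cm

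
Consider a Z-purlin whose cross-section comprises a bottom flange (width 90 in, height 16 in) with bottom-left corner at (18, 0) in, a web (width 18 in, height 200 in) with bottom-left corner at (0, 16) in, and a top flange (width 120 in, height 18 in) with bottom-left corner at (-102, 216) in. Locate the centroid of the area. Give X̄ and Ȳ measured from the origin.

X̄ = 4.50 in, Ȳ = 127.10 in

Part | A | x̄ᵢ | ȳᵢ | A·x̄ᵢ | A·ȳᵢ
bottom flange | 1440.00 | 63.00 | 8.00 | 90720.00 | 11520.00
web | 3600.00 | 9.00 | 116.00 | 32400.00 | 417600.00
top flange | 2160.00 | -42.00 | 225.00 | -90720.00 | 486000.00
Σ | 7200.00 |  |  | 32400.00 | 915120.00
X̄ = 32400.00 / 7200.00 = 4.50 in
Ȳ = 915120.00 / 7200.00 = 127.10 in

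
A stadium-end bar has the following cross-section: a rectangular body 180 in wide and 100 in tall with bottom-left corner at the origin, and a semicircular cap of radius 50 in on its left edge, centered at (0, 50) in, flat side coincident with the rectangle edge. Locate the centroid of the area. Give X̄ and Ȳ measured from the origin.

X̄ = 70.08 in, Ȳ = 50.00 in

Part | A | x̄ᵢ | ȳᵢ | A·x̄ᵢ | A·ȳᵢ
rectangular body | 18000.00 | 90.00 | 50.00 | 1620000.00 | 900000.00
semicircular end | 3926.99 | -21.22 | 50.00 | -83333.33 | 196349.54
Σ | 21926.99 |  |  | 1536666.67 | 1096349.54
X̄ = 1536666.67 / 21926.99 = 70.08 in
Ȳ = 1096349.54 / 21926.99 = 50.00 in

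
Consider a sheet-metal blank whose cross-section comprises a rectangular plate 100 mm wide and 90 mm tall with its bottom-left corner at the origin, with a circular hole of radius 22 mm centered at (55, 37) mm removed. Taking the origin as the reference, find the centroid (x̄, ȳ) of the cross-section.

plate: A = 100 × 90 = 9000.00, centroid at (50.00, 45.00).
hole: A = −π·22² = -1520.53, centroid at (55.00, 37.00).
ΣA = 7479.47 mm², ΣAx̄ = 366370.80 mm³, ΣAȳ = 348740.36 mm³.
x̄ = 366370.80/7479.47 = 48.98 mm; ȳ = 348740.36/7479.47 = 46.63 mm.

x̄ = 48.98 mm, ȳ = 46.63 mm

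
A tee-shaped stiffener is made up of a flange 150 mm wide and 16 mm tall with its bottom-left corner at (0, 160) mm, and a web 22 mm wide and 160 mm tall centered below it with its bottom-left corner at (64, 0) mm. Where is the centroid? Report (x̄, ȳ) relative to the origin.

x̄ = 75.00 mm, ȳ = 115.68 mm

web: A = 22 × 160 = 3520.00, centroid at (75.00, 80.00).
flange: A = 150 × 16 = 2400.00, centroid at (75.00, 168.00).
ΣA = 5920.00 mm²
ΣAx̄ = (3520.00)(75.00) + (2400.00)(75.00) = 444000.00 mm³
ΣAȳ = (3520.00)(80.00) + (2400.00)(168.00) = 684800.00 mm³
x̄ = 444000.00 / 5920.00 = 75.00 mm
ȳ = 684800.00 / 5920.00 = 115.68 mm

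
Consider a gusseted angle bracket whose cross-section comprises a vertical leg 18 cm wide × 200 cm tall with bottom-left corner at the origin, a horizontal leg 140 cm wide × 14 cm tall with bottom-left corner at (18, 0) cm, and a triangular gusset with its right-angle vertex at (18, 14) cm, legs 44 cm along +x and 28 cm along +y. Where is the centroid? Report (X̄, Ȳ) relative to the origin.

X̄ = 36.43 cm, Ȳ = 62.84 cm

Part | A | x̄ᵢ | ȳᵢ | A·x̄ᵢ | A·ȳᵢ
vertical leg | 3600.00 | 9.00 | 100.00 | 32400.00 | 360000.00
horizontal leg | 1960.00 | 88.00 | 7.00 | 172480.00 | 13720.00
gusset | 616.00 | 32.67 | 23.33 | 20122.67 | 14373.33
Σ | 6176.00 |  |  | 225002.67 | 388093.33
X̄ = 225002.67 / 6176.00 = 36.43 cm
Ȳ = 388093.33 / 6176.00 = 62.84 cm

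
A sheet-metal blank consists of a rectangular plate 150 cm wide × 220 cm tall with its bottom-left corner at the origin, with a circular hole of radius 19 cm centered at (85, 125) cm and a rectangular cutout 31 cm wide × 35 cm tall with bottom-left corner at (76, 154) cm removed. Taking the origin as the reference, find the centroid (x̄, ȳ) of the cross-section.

x̄ = 74.05 cm, ȳ = 107.28 cm

plate: A = 150 × 220 = 33000.00, centroid at (75.00, 110.00).
hole 1: A = −π·19² = -1134.11, centroid at (85.00, 125.00).
hole 2: A = −(31 × 35) = -1085.00, centroid at (91.50, 171.50).
ΣA = 30780.89 cm²
ΣAx̄ = (33000.00)(75.00) + (-1134.11)(85.00) + (-1085.00)(91.50) = 2279322.73 cm³
ΣAȳ = (33000.00)(110.00) + (-1134.11)(125.00) + (-1085.00)(171.50) = 3302158.13 cm³
x̄ = 2279322.73 / 30780.89 = 74.05 cm
ȳ = 3302158.13 / 30780.89 = 107.28 cm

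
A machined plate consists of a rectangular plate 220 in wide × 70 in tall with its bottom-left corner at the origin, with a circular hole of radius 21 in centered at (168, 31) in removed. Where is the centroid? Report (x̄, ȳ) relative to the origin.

x̄ = 104.27 in, ȳ = 35.40 in

Part | A | x̄ᵢ | ȳᵢ | A·x̄ᵢ | A·ȳᵢ
plate | 15400.00 | 110.00 | 35.00 | 1694000.00 | 539000.00
hole | -1385.44 | 168.00 | 31.00 | -232754.32 | -42948.71
Σ | 14014.56 |  |  | 1461245.68 | 496051.29
x̄ = 1461245.68 / 14014.56 = 104.27 in
ȳ = 496051.29 / 14014.56 = 35.40 in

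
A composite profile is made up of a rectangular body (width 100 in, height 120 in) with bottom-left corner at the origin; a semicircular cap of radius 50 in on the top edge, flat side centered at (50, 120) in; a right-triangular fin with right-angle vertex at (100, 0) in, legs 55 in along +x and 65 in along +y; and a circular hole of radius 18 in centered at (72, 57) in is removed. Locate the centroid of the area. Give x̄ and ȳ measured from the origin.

x̄ = 55.97 in, ȳ = 75.18 in

Part | A | x̄ᵢ | ȳᵢ | A·x̄ᵢ | A·ȳᵢ
rectangular body | 12000.00 | 50.00 | 60.00 | 600000.00 | 720000.00
semicircular top | 3926.99 | 50.00 | 141.22 | 196349.54 | 554572.23
triangular fin | 1787.50 | 118.33 | 21.67 | 211520.83 | 38729.17
hole | -1017.88 | 72.00 | 57.00 | -73287.07 | -58018.93
Σ | 16696.61 |  |  | 934583.30 | 1255282.46
x̄ = 934583.30 / 16696.61 = 55.97 in
ȳ = 1255282.46 / 16696.61 = 75.18 in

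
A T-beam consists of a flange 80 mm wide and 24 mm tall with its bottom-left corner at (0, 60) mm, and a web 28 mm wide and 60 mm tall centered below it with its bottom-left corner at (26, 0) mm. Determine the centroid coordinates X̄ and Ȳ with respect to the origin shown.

web: A = 28 × 60 = 1680.00, centroid at (40.00, 30.00).
flange: A = 80 × 24 = 1920.00, centroid at (40.00, 72.00).
ΣA = 3600.00 mm², ΣAX̄ = 144000.00 mm³, ΣAȲ = 188640.00 mm³.
X̄ = 144000.00/3600.00 = 40.00 mm; Ȳ = 188640.00/3600.00 = 52.40 mm.

X̄ = 40.00 mm, Ȳ = 52.40 mm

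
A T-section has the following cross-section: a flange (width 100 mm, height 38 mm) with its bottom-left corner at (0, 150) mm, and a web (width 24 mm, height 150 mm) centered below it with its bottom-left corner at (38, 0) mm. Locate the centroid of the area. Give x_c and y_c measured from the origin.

Part | A | x̄ᵢ | ȳᵢ | A·x̄ᵢ | A·ȳᵢ
web | 3600.00 | 50.00 | 75.00 | 180000.00 | 270000.00
flange | 3800.00 | 50.00 | 169.00 | 190000.00 | 642200.00
Σ | 7400.00 |  |  | 370000.00 | 912200.00
x_c = 370000.00 / 7400.00 = 50.00 mm
y_c = 912200.00 / 7400.00 = 123.27 mm

x_c = 50.00 mm, y_c = 123.27 mm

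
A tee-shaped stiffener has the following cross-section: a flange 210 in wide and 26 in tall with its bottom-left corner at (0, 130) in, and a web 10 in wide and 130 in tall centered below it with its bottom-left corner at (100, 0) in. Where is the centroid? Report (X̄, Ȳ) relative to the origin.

X̄ = 105.00 in, Ȳ = 128.00 in

web: A = 10 × 130 = 1300.00, centroid at (105.00, 65.00).
flange: A = 210 × 26 = 5460.00, centroid at (105.00, 143.00).
ΣA = 6760.00 in², ΣAX̄ = 709800.00 in³, ΣAȲ = 865280.00 in³.
X̄ = 709800.00/6760.00 = 105.00 in; Ȳ = 865280.00/6760.00 = 128.00 in.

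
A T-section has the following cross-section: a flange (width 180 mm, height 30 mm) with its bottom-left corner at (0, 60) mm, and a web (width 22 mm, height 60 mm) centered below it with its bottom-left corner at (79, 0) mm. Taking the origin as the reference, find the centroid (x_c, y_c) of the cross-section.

web: A = 22 × 60 = 1320.00, centroid at (90.00, 30.00).
flange: A = 180 × 30 = 5400.00, centroid at (90.00, 75.00).
ΣA = 6720.00 mm²
ΣAx_c = (1320.00)(90.00) + (5400.00)(90.00) = 604800.00 mm³
ΣAy_c = (1320.00)(30.00) + (5400.00)(75.00) = 444600.00 mm³
x_c = 604800.00 / 6720.00 = 90.00 mm
y_c = 444600.00 / 6720.00 = 66.16 mm

x_c = 90.00 mm, y_c = 66.16 mm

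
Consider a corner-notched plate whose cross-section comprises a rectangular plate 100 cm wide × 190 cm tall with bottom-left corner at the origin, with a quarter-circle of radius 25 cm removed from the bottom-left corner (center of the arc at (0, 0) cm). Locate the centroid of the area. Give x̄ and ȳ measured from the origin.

x̄ = 51.04 cm, ȳ = 97.24 cm

plate: A = 100 × 190 = 19000.00, centroid at (50.00, 95.00).
removed quarter-circle: A = −¼π·25² = -490.87, centroid at (10.61, 10.61).
ΣA = 18509.13 cm², ΣAx̄ = 944791.67 cm³, ΣAȳ = 1799791.67 cm³.
x̄ = 944791.67/18509.13 = 51.04 cm; ȳ = 1799791.67/18509.13 = 97.24 cm.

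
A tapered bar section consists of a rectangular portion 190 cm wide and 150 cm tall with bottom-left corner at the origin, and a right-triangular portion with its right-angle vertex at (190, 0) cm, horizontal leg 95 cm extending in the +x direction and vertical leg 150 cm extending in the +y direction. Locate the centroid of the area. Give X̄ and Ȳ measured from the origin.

X̄ = 120.33 cm, Ȳ = 70.00 cm

Part | A | x̄ᵢ | ȳᵢ | A·x̄ᵢ | A·ȳᵢ
rectangular portion | 28500.00 | 95.00 | 75.00 | 2707500.00 | 2137500.00
triangular portion | 7125.00 | 221.67 | 50.00 | 1579375.00 | 356250.00
Σ | 35625.00 |  |  | 4286875.00 | 2493750.00
X̄ = 4286875.00 / 35625.00 = 120.33 cm
Ȳ = 2493750.00 / 35625.00 = 70.00 cm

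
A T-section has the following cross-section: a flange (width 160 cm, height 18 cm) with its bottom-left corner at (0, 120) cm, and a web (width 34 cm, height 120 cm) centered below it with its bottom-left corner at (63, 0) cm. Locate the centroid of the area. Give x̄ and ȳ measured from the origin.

web: A = 34 × 120 = 4080.00, centroid at (80.00, 60.00).
flange: A = 160 × 18 = 2880.00, centroid at (80.00, 129.00).
ΣA = 6960.00 cm², ΣAx̄ = 556800.00 cm³, ΣAȳ = 616320.00 cm³.
x̄ = 556800.00/6960.00 = 80.00 cm; ȳ = 616320.00/6960.00 = 88.55 cm.

x̄ = 80.00 cm, ȳ = 88.55 cm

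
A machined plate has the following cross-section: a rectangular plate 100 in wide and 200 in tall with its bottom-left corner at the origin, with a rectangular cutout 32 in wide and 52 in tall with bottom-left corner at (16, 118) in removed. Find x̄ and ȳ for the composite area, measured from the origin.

plate: A = 100 × 200 = 20000.00, centroid at (50.00, 100.00).
hole: A = −(32 × 52) = -1664.00, centroid at (32.00, 144.00).
ΣA = 18336.00 in²
ΣAx̄ = (20000.00)(50.00) + (-1664.00)(32.00) = 946752.00 in³
ΣAȳ = (20000.00)(100.00) + (-1664.00)(144.00) = 1760384.00 in³
x̄ = 946752.00 / 18336.00 = 51.63 in
ȳ = 1760384.00 / 18336.00 = 96.01 in

x̄ = 51.63 in, ȳ = 96.01 in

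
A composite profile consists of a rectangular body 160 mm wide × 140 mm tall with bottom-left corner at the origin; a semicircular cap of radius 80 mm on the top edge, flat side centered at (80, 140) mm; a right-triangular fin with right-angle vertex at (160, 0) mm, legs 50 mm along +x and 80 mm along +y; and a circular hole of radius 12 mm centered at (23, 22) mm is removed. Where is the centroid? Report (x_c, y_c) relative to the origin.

x_c = 86.44 mm, y_c = 98.83 mm

rectangular body: A = 160 × 140 = 22400.00, centroid at (80.00, 70.00).
semicircular top: A = ½π·80² = 10053.10, centroid at (80.00, 173.95).
triangular fin: A = ½·50·80 = 2000.00, centroid at (176.67, 26.67).
hole: A = −π·12² = -452.39, centroid at (23.00, 22.00).
ΣA = 34000.71 mm², ΣAx_c = 2939176.10 mm³, ΣAy_c = 3360147.61 mm³.
x_c = 2939176.10/34000.71 = 86.44 mm; y_c = 3360147.61/34000.71 = 98.83 mm.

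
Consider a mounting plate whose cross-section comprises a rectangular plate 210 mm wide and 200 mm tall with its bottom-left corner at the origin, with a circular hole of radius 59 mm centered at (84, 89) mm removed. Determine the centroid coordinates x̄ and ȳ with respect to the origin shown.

x̄ = 112.39 mm, ȳ = 103.87 mm

Part | A | x̄ᵢ | ȳᵢ | A·x̄ᵢ | A·ȳᵢ
plate | 42000.00 | 105.00 | 100.00 | 4410000.00 | 4200000.00
hole | -10935.88 | 84.00 | 89.00 | -918614.26 | -973293.68
Σ | 31064.12 |  |  | 3491385.74 | 3226706.32
x̄ = 3491385.74 / 31064.12 = 112.39 mm
ȳ = 3226706.32 / 31064.12 = 103.87 mm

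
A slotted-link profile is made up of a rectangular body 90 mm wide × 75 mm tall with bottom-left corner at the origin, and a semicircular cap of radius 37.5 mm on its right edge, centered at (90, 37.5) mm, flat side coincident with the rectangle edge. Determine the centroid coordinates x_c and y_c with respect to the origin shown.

rectangular body: A = 90 × 75 = 6750.00, centroid at (45.00, 37.50).
semicircular end: A = ½π·37.5² = 2208.93, centroid at (105.92, 37.50).
ΣA = 8958.93 mm²
ΣAx_c = (6750.00)(45.00) + (2208.93)(105.92) = 537710.16 mm³
ΣAy_c = (6750.00)(37.50) + (2208.93)(37.50) = 335959.96 mm³
x_c = 537710.16 / 8958.93 = 60.02 mm
y_c = 335959.96 / 8958.93 = 37.50 mm

x_c = 60.02 mm, y_c = 37.50 mm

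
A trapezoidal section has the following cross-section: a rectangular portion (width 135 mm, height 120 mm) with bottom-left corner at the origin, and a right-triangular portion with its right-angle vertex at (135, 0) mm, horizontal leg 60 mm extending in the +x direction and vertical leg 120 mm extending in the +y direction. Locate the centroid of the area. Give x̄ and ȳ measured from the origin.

x̄ = 83.41 mm, ȳ = 56.36 mm

rectangular portion: A = 135 × 120 = 16200.00, centroid at (67.50, 60.00).
triangular portion: A = ½·60·120 = 3600.00, centroid at (155.00, 40.00).
ΣA = 19800.00 mm², ΣAx̄ = 1651500.00 mm³, ΣAȳ = 1116000.00 mm³.
x̄ = 1651500.00/19800.00 = 83.41 mm; ȳ = 1116000.00/19800.00 = 56.36 mm.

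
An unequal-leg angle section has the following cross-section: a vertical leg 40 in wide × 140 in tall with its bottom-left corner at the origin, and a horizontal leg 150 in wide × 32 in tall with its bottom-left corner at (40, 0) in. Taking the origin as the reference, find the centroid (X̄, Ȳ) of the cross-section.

X̄ = 63.85 in, Ȳ = 45.08 in

Part | A | x̄ᵢ | ȳᵢ | A·x̄ᵢ | A·ȳᵢ
vertical leg | 5600.00 | 20.00 | 70.00 | 112000.00 | 392000.00
horizontal leg | 4800.00 | 115.00 | 16.00 | 552000.00 | 76800.00
Σ | 10400.00 |  |  | 664000.00 | 468800.00
X̄ = 664000.00 / 10400.00 = 63.85 in
Ȳ = 468800.00 / 10400.00 = 45.08 in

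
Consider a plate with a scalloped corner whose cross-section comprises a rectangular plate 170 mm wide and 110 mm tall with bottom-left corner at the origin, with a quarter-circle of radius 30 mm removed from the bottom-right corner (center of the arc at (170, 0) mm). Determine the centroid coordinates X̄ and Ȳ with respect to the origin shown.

X̄ = 82.16 mm, Ȳ = 56.66 mm

plate: A = 170 × 110 = 18700.00, centroid at (85.00, 55.00).
removed quarter-circle: A = −¼π·30² = -706.86, centroid at (157.27, 12.73).
ΣA = 17993.14 mm²
ΣAX̄ = (18700.00)(85.00) + (-706.86)(157.27) = 1478334.08 mm³
ΣAȲ = (18700.00)(55.00) + (-706.86)(12.73) = 1019500.00 mm³
X̄ = 1478334.08 / 17993.14 = 82.16 mm
Ȳ = 1019500.00 / 17993.14 = 56.66 mm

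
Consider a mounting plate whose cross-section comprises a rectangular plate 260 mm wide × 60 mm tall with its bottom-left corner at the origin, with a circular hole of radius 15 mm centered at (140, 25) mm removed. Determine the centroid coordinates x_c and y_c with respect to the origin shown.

plate: A = 260 × 60 = 15600.00, centroid at (130.00, 30.00).
hole: A = −π·15² = -706.86, centroid at (140.00, 25.00).
ΣA = 14893.14 mm², ΣAx_c = 1929039.83 mm³, ΣAy_c = 450328.54 mm³.
x_c = 1929039.83/14893.14 = 129.53 mm; y_c = 450328.54/14893.14 = 30.24 mm.

x_c = 129.53 mm, y_c = 30.24 mm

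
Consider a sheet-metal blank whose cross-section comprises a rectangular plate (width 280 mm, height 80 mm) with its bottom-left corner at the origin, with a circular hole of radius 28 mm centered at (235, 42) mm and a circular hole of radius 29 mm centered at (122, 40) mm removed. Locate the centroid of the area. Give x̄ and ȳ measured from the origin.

x̄ = 129.22 mm, ȳ = 39.72 mm

plate: A = 280 × 80 = 22400.00, centroid at (140.00, 40.00).
hole 1: A = −π·28² = -2463.01, centroid at (235.00, 42.00).
hole 2: A = −π·29² = -2642.08, centroid at (122.00, 40.00).
ΣA = 17294.91 mm²
ΣAx̄ = (22400.00)(140.00) + (-2463.01)(235.00) + (-2642.08)(122.00) = 2234859.28 mm³
ΣAȳ = (22400.00)(40.00) + (-2463.01)(42.00) + (-2642.08)(40.00) = 686870.46 mm³
x̄ = 2234859.28 / 17294.91 = 129.22 mm
ȳ = 686870.46 / 17294.91 = 39.72 mm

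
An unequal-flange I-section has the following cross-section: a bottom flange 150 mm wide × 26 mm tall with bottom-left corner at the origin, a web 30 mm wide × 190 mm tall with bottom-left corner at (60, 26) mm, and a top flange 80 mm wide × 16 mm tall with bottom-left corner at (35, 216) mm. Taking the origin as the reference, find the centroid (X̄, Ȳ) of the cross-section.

Part | A | x̄ᵢ | ȳᵢ | A·x̄ᵢ | A·ȳᵢ
bottom flange | 3900.00 | 75.00 | 13.00 | 292500.00 | 50700.00
web | 5700.00 | 75.00 | 121.00 | 427500.00 | 689700.00
top flange | 1280.00 | 75.00 | 224.00 | 96000.00 | 286720.00
Σ | 10880.00 |  |  | 816000.00 | 1027120.00
X̄ = 816000.00 / 10880.00 = 75.00 mm
Ȳ = 1027120.00 / 10880.00 = 94.40 mm

X̄ = 75.00 mm, Ȳ = 94.40 mm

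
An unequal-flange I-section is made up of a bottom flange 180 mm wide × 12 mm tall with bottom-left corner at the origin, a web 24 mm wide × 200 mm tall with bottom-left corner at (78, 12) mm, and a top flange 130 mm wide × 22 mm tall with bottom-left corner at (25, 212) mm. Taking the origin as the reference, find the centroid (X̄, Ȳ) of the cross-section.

bottom flange: A = 180 × 12 = 2160.00, centroid at (90.00, 6.00).
web: A = 24 × 200 = 4800.00, centroid at (90.00, 112.00).
top flange: A = 130 × 22 = 2860.00, centroid at (90.00, 223.00).
ΣA = 9820.00 mm², ΣAX̄ = 883800.00 mm³, ΣAȲ = 1188340.00 mm³.
X̄ = 883800.00/9820.00 = 90.00 mm; Ȳ = 1188340.00/9820.00 = 121.01 mm.

X̄ = 90.00 mm, Ȳ = 121.01 mm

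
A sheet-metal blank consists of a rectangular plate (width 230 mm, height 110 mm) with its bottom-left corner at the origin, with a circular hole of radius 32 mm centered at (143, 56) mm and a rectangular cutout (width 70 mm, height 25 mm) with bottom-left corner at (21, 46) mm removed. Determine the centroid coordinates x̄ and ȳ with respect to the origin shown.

x̄ = 115.65 mm, ȳ = 54.54 mm

plate: A = 230 × 110 = 25300.00, centroid at (115.00, 55.00).
hole 1: A = −π·32² = -3216.99, centroid at (143.00, 56.00).
hole 2: A = −(70 × 25) = -1750.00, centroid at (56.00, 58.50).
ΣA = 20333.01 mm², ΣAx̄ = 2351470.30 mm³, ΣAȳ = 1108973.51 mm³.
x̄ = 2351470.30/20333.01 = 115.65 mm; ȳ = 1108973.51/20333.01 = 54.54 mm.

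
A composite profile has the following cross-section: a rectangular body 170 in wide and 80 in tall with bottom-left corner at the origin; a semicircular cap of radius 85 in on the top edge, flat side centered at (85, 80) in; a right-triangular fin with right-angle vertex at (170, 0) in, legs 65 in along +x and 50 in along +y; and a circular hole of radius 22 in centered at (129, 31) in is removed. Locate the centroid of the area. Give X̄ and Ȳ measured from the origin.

X̄ = 89.25 in, Ȳ = 73.49 in

Part | A | x̄ᵢ | ȳᵢ | A·x̄ᵢ | A·ȳᵢ
rectangular body | 13600.00 | 85.00 | 40.00 | 1156000.00 | 544000.00
semicircular top | 11349.00 | 85.00 | 116.08 | 964665.29 | 1317336.94
triangular fin | 1625.00 | 191.67 | 16.67 | 311458.33 | 27083.33
hole | -1520.53 | 129.00 | 31.00 | -196148.48 | -47136.46
Σ | 25053.47 |  |  | 2235975.15 | 1841283.82
X̄ = 2235975.15 / 25053.47 = 89.25 in
Ȳ = 1841283.82 / 25053.47 = 73.49 in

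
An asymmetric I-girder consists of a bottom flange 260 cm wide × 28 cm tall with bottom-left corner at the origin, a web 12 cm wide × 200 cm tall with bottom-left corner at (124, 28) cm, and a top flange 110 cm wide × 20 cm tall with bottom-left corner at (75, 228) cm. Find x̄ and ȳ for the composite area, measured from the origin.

x̄ = 130.00 cm, ȳ = 78.51 cm

bottom flange: A = 260 × 28 = 7280.00, centroid at (130.00, 14.00).
web: A = 12 × 200 = 2400.00, centroid at (130.00, 128.00).
top flange: A = 110 × 20 = 2200.00, centroid at (130.00, 238.00).
ΣA = 11880.00 cm²
ΣAx̄ = (7280.00)(130.00) + (2400.00)(130.00) + (2200.00)(130.00) = 1544400.00 cm³
ΣAȳ = (7280.00)(14.00) + (2400.00)(128.00) + (2200.00)(238.00) = 932720.00 cm³
x̄ = 1544400.00 / 11880.00 = 130.00 cm
ȳ = 932720.00 / 11880.00 = 78.51 cm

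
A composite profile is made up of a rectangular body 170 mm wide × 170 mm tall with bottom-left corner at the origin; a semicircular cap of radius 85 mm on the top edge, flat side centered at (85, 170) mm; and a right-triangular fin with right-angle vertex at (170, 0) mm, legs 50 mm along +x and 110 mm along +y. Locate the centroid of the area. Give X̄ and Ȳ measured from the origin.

rectangular body: A = 170 × 170 = 28900.00, centroid at (85.00, 85.00).
semicircular top: A = ½π·85² = 11349.00, centroid at (85.00, 206.08).
triangular fin: A = ½·50·110 = 2750.00, centroid at (186.67, 36.67).
ΣA = 42999.00 mm², ΣAX̄ = 3934498.63 mm³, ΣAȲ = 4896080.59 mm³.
X̄ = 3934498.63/42999.00 = 91.50 mm; Ȳ = 4896080.59/42999.00 = 113.86 mm.

X̄ = 91.50 mm, Ȳ = 113.86 mm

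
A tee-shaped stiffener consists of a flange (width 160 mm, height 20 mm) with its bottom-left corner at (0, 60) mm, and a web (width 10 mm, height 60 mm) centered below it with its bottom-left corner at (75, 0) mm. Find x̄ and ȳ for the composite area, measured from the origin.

web: A = 10 × 60 = 600.00, centroid at (80.00, 30.00).
flange: A = 160 × 20 = 3200.00, centroid at (80.00, 70.00).
ΣA = 3800.00 mm², ΣAx̄ = 304000.00 mm³, ΣAȳ = 242000.00 mm³.
x̄ = 304000.00/3800.00 = 80.00 mm; ȳ = 242000.00/3800.00 = 63.68 mm.

x̄ = 80.00 mm, ȳ = 63.68 mm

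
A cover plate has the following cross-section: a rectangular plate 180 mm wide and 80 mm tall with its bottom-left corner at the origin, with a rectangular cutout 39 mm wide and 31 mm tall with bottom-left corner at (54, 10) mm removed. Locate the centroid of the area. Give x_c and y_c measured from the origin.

plate: A = 180 × 80 = 14400.00, centroid at (90.00, 40.00).
hole: A = −(39 × 31) = -1209.00, centroid at (73.50, 25.50).
ΣA = 13191.00 mm²
ΣAx_c = (14400.00)(90.00) + (-1209.00)(73.50) = 1207138.50 mm³
ΣAy_c = (14400.00)(40.00) + (-1209.00)(25.50) = 545170.50 mm³
x_c = 1207138.50 / 13191.00 = 91.51 mm
y_c = 545170.50 / 13191.00 = 41.33 mm

x_c = 91.51 mm, y_c = 41.33 mm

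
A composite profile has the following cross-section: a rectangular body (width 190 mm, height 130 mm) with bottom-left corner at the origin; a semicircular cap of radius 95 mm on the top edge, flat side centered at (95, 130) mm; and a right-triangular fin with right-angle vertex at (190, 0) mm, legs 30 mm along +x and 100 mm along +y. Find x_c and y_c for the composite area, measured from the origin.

rectangular body: A = 190 × 130 = 24700.00, centroid at (95.00, 65.00).
semicircular top: A = ½π·95² = 14176.44, centroid at (95.00, 170.32).
triangular fin: A = ½·30·100 = 1500.00, centroid at (200.00, 33.33).
ΣA = 40376.44 mm², ΣAx_c = 3993261.50 mm³, ΣAy_c = 4070020.12 mm³.
x_c = 3993261.50/40376.44 = 98.90 mm; y_c = 4070020.12/40376.44 = 100.80 mm.

x_c = 98.90 mm, y_c = 100.80 mm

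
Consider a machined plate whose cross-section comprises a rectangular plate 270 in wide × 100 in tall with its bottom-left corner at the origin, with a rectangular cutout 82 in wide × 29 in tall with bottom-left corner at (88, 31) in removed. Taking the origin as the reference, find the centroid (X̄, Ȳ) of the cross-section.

X̄ = 135.58 in, Ȳ = 50.43 in

plate: A = 270 × 100 = 27000.00, centroid at (135.00, 50.00).
hole: A = −(82 × 29) = -2378.00, centroid at (129.00, 45.50).
ΣA = 24622.00 in², ΣAX̄ = 3338238.00 in³, ΣAȲ = 1241801.00 in³.
X̄ = 3338238.00/24622.00 = 135.58 in; Ȳ = 1241801.00/24622.00 = 50.43 in.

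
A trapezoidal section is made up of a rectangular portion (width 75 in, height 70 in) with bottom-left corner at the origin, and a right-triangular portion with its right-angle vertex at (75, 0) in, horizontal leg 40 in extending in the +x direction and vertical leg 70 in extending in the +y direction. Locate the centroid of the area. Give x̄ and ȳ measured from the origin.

rectangular portion: A = 75 × 70 = 5250.00, centroid at (37.50, 35.00).
triangular portion: A = ½·40·70 = 1400.00, centroid at (88.33, 23.33).
ΣA = 6650.00 in², ΣAx̄ = 320541.67 in³, ΣAȳ = 216416.67 in³.
x̄ = 320541.67/6650.00 = 48.20 in; ȳ = 216416.67/6650.00 = 32.54 in.

x̄ = 48.20 in, ȳ = 32.54 in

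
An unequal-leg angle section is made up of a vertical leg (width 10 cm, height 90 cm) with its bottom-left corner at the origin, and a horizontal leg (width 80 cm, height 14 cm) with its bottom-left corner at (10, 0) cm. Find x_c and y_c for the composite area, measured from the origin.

x_c = 29.95 cm, y_c = 23.93 cm

vertical leg: A = 10 × 90 = 900.00, centroid at (5.00, 45.00).
horizontal leg: A = 80 × 14 = 1120.00, centroid at (50.00, 7.00).
ΣA = 2020.00 cm², ΣAx_c = 60500.00 cm³, ΣAy_c = 48340.00 cm³.
x_c = 60500.00/2020.00 = 29.95 cm; y_c = 48340.00/2020.00 = 23.93 cm.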